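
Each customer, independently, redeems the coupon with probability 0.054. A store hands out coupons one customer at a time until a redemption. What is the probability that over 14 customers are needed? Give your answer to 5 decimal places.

0.45970

Y = number of customers to the first success; geometric, p = 0.054.
P(Y > 14) = P(first 14 all fail) = (1−p)^14 = 0.4597015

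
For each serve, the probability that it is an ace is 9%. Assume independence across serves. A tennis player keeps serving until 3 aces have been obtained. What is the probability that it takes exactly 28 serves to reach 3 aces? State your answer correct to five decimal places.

Y = trial on which the third success occurs; negative binomial, r=3, p=0.09.
P(Y=28) = C(27,2) · p^3 · (1−p)^25
= 351 · 0.000729 · 0.094631 = 0.0242142

0.02421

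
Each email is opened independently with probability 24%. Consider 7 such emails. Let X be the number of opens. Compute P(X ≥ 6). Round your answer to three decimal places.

X ~ Binomial(7, 0.24); P(X ≥ 6) = Σ C(7,k) p^k (1−p)^(7−k) over k:
  k=6: C(7,6)·0.24^6·0.76^1 = 0.00102
  k=7: C(7,7)·0.24^7·0.76^0 = 0.00005
Total = 0.00106

0.001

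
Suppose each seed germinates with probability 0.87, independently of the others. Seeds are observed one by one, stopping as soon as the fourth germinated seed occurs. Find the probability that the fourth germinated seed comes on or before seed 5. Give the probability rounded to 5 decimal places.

0.87080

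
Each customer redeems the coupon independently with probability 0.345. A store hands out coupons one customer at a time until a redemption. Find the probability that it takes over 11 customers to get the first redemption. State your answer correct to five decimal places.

0.00952

Y = number of customers to the first success; geometric, p = 0.345.
P(Y > 11) = P(first 11 all fail) = (1−p)^11 = 0.0095204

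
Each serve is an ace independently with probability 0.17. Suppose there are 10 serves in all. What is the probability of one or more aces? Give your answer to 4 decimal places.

P(at least one) = 1 − P(none) = 1 − (1 − 0.17)^10
= 1 − 0.155160 = 0.844840

0.8448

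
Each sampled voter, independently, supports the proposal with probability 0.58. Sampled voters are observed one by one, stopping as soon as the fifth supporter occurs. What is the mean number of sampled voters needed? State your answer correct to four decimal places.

Y = total sampled voters until the fifth success; negative binomial with r=5, p=0.58.
E[Y] = r / p = 5 / 0.58 = 8.620690

8.6207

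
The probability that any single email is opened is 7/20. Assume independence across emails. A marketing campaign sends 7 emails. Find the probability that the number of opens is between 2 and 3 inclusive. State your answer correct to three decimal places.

0.566

X ~ Binomial(7, 0.35); P(2 ≤ X ≤ 3) = Σ C(7,k) p^k (1−p)^(7−k) over k:
  k=2: C(7,2)·0.35^2·0.65^5 = 0.29848
  k=3: C(7,3)·0.35^3·0.65^4 = 0.26787
Total = 0.56636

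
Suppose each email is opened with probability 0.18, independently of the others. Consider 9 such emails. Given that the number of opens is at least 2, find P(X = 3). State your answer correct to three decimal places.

0.297

X ~ Binomial(9, 0.18). Want P(X=3 | X≥2) = P(X=3) / P(X≥2).
P(X=3) = C(9,3)·0.18^3·0.82^6 = 0.14893
P(X≥2) = 1 − 0.16762 − 0.33115 = 0.50123
Ratio = 0.14893 / 0.50123 = 0.29713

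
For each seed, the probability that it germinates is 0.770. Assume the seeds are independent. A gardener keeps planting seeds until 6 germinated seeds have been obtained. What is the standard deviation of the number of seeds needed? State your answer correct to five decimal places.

Y = total seeds until the sixth success; negative binomial with r=6, p=0.77.
SD(Y) = √[r(1−p)/p²] = √(2.3275426) = 1.5256286

1.52563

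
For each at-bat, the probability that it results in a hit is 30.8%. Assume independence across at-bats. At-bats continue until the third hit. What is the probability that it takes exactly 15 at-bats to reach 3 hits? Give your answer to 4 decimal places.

0.0321

Y = trial on which the third success occurs; negative binomial, r=3, p=0.308.
P(Y=15) = C(14,2) · p^3 · (1−p)^12
= 91 · 0.029218 · 0.012058 = 0.032060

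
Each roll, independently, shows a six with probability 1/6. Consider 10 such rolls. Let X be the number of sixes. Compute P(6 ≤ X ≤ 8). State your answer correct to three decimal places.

0.002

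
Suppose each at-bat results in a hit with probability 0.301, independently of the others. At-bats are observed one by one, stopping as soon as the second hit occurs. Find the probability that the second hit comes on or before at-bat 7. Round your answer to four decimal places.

0.6727

Finishing within 7 at-bats ⇔ at least 2 successes in the first 7. With X ~ Binomial(7, 0.301), P(Y ≤ 7) = 1 − P(X ≤ 1).
  k=0: C(7,0)·0.301^0·0.699^7 = 0.081534
  k=1: C(7,1)·0.301^1·0.699^6 = 0.245769
1 − 0.327304 = 0.672696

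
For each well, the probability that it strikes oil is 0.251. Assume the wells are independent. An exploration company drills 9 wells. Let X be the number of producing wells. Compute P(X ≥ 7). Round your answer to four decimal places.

X ~ Binomial(9, 0.251); P(X ≥ 7) = Σ C(9,k) p^k (1−p)^(9−k) over k:
  k=7: C(9,7)·0.251^7·0.749^2 = 0.001268
  k=8: C(9,8)·0.251^8·0.749^1 = 0.000106
  k=9: C(9,9)·0.251^9·0.749^0 = 0.000004
Total = 0.001378

0.0014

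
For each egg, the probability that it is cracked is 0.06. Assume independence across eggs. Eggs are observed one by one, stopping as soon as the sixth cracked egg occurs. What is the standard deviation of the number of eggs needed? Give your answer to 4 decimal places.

Y = total eggs until the sixth success; negative binomial with r=6, p=0.06.
SD(Y) = √[r(1−p)/p²] = √(1566.666667) = 39.581140

39.5811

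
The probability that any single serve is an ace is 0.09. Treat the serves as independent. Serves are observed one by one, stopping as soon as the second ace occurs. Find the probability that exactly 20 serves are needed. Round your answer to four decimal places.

Y = trial on which the second success occurs; negative binomial, r=2, p=0.09.
P(Y=20) = C(19,1) · p^2 · (1−p)^18
= 19 · 0.0081 · 0.18312 = 0.028183

0.0282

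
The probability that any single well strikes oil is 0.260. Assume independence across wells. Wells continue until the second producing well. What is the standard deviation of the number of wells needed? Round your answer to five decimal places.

Y = total wells until the second success; negative binomial with r=2, p=0.26.
SD(Y) = √[r(1−p)/p²] = √(21.8934911) = 4.6790481

4.67905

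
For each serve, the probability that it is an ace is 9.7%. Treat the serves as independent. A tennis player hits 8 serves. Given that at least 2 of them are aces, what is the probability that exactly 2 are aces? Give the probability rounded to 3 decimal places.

X ~ Binomial(8, 0.097). Want P(X=2 | X≥2) = P(X=2) / P(X≥2).
P(X=2) = C(8,2)·0.097^2·0.903^6 = 0.14283
P(X≥2) = 1 − 0.44208 − 0.37991 = 0.17801
Ratio = 0.14283 / 0.17801 = 0.80237

0.802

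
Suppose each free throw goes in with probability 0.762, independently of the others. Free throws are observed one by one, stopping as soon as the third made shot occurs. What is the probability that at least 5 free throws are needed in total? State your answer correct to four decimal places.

0.2416

Needing more than 4 free throws ⇔ fewer than 3 successes in the first 4. With X ~ Binomial(4, 0.762), P(Y > 4) = P(X ≤ 2).
  k=0: C(4,0)·0.762^0·0.238^4 = 0.003209
  k=1: C(4,1)·0.762^1·0.238^3 = 0.041091
  k=2: C(4,2)·0.762^2·0.238^2 = 0.197340
P(X ≤ 2) = 0.241639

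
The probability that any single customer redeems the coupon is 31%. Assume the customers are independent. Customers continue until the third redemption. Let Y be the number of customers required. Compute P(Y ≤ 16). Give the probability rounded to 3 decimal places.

0.914

Finishing within 16 customers ⇔ at least 3 successes in the first 16. With X ~ Binomial(16, 0.31), P(Y ≤ 16) = 1 − P(X ≤ 2).
  k=0: C(16,0)·0.31^0·0.69^16 = 0.00264
  k=1: C(16,1)·0.31^1·0.69^15 = 0.01898
  k=2: C(16,2)·0.31^2·0.69^14 = 0.06394
1 − 0.08556 = 0.91444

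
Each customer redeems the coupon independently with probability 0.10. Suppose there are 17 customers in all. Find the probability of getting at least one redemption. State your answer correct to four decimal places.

P(at least one) = 1 − P(none) = 1 − (1 − 0.10)^17
= 1 − 0.166772 = 0.833228

0.8332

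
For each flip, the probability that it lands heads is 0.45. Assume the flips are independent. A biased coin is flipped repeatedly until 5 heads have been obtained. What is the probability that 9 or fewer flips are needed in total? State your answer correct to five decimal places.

Finishing within 9 flips ⇔ at least 5 successes in the first 9. With X ~ Binomial(9, 0.45), P(Y ≤ 9) = 1 − P(X ≤ 4).
  k=0: C(9,0)·0.45^0·0.55^9 = 0.0046054
  k=1: C(9,1)·0.45^1·0.55^8 = 0.0339122
  k=2: C(9,2)·0.45^2·0.55^7 = 0.1109855
  k=3: C(9,3)·0.45^3·0.55^6 = 0.2118815
  k=4: C(9,4)·0.45^4·0.55^5 = 0.2600363
1 − 0.6214209 = 0.3785791

0.37858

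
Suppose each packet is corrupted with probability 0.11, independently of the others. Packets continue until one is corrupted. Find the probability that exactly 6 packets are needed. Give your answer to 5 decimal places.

0.06142

Geometric (trials to first success), p = 0.11.
P(Y = 6) = (1−p)^5 · p = 0.55841 · 0.11 = 0.0614247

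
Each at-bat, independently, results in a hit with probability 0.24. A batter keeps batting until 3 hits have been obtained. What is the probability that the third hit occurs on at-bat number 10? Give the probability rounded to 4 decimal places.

Y = trial on which the third success occurs; negative binomial, r=3, p=0.24.
P(Y=10) = C(9,2) · p^3 · (1−p)^7
= 36 · 0.013824 · 0.14645 = 0.072884

0.0729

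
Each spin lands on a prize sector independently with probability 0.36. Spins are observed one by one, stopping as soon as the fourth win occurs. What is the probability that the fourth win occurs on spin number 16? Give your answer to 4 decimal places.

Y = trial on which the fourth success occurs; negative binomial, r=4, p=0.36.
P(Y=16) = C(15,3) · p^4 · (1−p)^12
= 455 · 0.016796 · 0.0047224 = 0.036090

0.0361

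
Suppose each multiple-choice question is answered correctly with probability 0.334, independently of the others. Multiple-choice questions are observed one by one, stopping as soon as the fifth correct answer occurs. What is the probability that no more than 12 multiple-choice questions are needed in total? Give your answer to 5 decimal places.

0.37039

Finishing within 12 multiple-choice questions ⇔ at least 5 successes in the first 12. With X ~ Binomial(12, 0.334), P(Y ≤ 12) = 1 − P(X ≤ 4).
  k=0: C(12,0)·0.334^0·0.666^12 = 0.0076154
  k=1: C(12,1)·0.334^1·0.666^11 = 0.0458294
  k=2: C(12,2)·0.334^2·0.666^10 = 0.1264093
  k=3: C(12,3)·0.334^3·0.666^9 = 0.2113149
  k=4: C(12,4)·0.334^4·0.666^8 = 0.2384432
1 − 0.6296122 = 0.3703878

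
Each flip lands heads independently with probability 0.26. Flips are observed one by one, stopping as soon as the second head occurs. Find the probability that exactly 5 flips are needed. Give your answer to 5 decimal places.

0.10957

Y = trial on which the second success occurs; negative binomial, r=2, p=0.26.
P(Y=5) = C(4,1) · p^2 · (1−p)^3
= 4 · 0.0676 · 0.40522 = 0.1095726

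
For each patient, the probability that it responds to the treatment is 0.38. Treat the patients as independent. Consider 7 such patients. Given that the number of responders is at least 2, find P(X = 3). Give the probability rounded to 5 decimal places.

0.34876

X ~ Binomial(7, 0.38). Want P(X=3 | X≥2) = P(X=3) / P(X≥2).
P(X=3) = C(7,3)·0.38^3·0.62^4 = 0.2837825
P(X≥2) = 1 − 0.0352161 − 0.1510886 = 0.8136952
Ratio = 0.2837825 / 0.8136952 = 0.3487577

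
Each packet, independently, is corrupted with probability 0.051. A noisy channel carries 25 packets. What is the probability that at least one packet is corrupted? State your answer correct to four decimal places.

0.7298

P(at least one) = 1 − P(none) = 1 − (1 − 0.051)^25
= 1 − 0.270181 = 0.729819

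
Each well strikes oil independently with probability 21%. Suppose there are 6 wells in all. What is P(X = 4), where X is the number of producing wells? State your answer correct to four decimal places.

0.0182

X ~ Binomial(n=6, p=0.21).
P(X=4) = C(6,4) · p^4 · (1−p)^2
= 15 · 0.0019448 · 0.6241 = 0.018206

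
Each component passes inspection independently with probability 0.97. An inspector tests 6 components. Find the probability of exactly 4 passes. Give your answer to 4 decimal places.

0.0120

X ~ Binomial(n=6, p=0.97).
P(X=4) = C(6,4) · p^4 · (1−p)^2
= 15 · 0.88529 · 0.0009 = 0.011951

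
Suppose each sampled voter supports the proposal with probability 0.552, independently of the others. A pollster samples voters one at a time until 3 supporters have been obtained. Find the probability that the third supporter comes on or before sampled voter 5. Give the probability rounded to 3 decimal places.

Finishing within 5 sampled voters ⇔ at least 3 successes in the first 5. With X ~ Binomial(5, 0.552), P(Y ≤ 5) = 1 − P(X ≤ 2).
  k=0: C(5,0)·0.552^0·0.448^5 = 0.01805
  k=1: C(5,1)·0.552^1·0.448^4 = 0.11118
  k=2: C(5,2)·0.552^2·0.448^3 = 0.27398
1 − 0.40320 = 0.59680

0.597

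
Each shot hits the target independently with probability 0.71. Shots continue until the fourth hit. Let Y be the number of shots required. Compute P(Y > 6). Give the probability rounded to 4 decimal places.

0.2374

Needing more than 6 shots ⇔ fewer than 4 successes in the first 6. With X ~ Binomial(6, 0.71), P(Y > 6) = P(X ≤ 3).
  k=0: C(6,0)·0.71^0·0.29^6 = 0.000595
  k=1: C(6,1)·0.71^1·0.29^5 = 0.008738
  k=2: C(6,2)·0.71^2·0.29^4 = 0.053481
  k=3: C(6,3)·0.71^3·0.29^3 = 0.174582
P(X ≤ 3) = 0.237395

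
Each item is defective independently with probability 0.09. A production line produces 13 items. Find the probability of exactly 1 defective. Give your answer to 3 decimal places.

0.377

X ~ Binomial(n=13, p=0.09).
P(X=1) = C(13,1) · p^1 · (1−p)^12
= 13 · 0.09 · 0.32248 = 0.37730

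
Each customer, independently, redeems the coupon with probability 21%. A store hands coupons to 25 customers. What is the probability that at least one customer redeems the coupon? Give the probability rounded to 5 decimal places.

P(at least one) = 1 − P(none) = 1 − (1 − 0.21)^25
= 1 − 0.0027585 = 0.9972415

0.99724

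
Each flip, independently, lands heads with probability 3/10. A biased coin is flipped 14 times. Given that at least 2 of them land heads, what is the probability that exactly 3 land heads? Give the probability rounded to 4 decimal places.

X ~ Binomial(14, 0.30). Want P(X=3 | X≥2) = P(X=3) / P(X≥2).
P(X=3) = C(14,3)·0.30^3·0.70^11 = 0.194332
P(X≥2) = 1 − 0.006782 − 0.040693 = 0.952524
Ratio = 0.194332 / 0.952524 = 0.204018

0.2040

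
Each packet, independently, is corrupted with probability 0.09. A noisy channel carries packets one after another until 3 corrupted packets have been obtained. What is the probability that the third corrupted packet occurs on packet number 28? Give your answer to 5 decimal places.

0.02421

Y = trial on which the third success occurs; negative binomial, r=3, p=0.09.
P(Y=28) = C(27,2) · p^3 · (1−p)^25
= 351 · 0.000729 · 0.094631 = 0.0242142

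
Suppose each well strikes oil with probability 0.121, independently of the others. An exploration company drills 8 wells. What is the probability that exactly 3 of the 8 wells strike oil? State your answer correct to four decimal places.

X ~ Binomial(n=8, p=0.121).
P(X=3) = C(8,3) · p^3 · (1−p)^5
= 56 · 0.0017716 · 0.52474 = 0.052058

0.0521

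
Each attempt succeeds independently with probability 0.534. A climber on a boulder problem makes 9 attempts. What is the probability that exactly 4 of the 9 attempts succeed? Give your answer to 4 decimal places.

0.2251

X ~ Binomial(n=9, p=0.534).
P(X=4) = C(9,4) · p^4 · (1−p)^5
= 126 · 0.081314 · 0.021975 = 0.225146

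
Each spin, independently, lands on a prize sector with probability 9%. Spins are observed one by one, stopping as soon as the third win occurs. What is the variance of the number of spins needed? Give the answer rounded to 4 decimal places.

337.0370

Y = total spins until the third success; negative binomial with r=3, p=0.09.
Var(Y) = r(1−p)/p² = 3·0.91 / 0.09² = 337.037037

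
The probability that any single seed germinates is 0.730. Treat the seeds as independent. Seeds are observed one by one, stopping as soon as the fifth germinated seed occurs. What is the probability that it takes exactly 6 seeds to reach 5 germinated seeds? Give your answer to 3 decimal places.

Y = trial on which the fifth success occurs; negative binomial, r=5, p=0.73.
P(Y=6) = C(5,4) · p^5 · (1−p)^1
= 5 · 0.20731 · 0.27 = 0.27986

0.280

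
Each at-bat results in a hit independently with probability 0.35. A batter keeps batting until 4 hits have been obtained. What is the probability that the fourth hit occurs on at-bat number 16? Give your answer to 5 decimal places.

Y = trial on which the fourth success occurs; negative binomial, r=4, p=0.35.
P(Y=16) = C(15,3) · p^4 · (1−p)^12
= 455 · 0.015006 · 0.005688 = 0.0388368

0.03884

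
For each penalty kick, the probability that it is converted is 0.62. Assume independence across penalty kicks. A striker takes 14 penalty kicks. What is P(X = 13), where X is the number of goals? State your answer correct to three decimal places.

0.011

X ~ Binomial(n=14, p=0.62).
P(X=13) = C(14,13) · p^13 · (1−p)^1
= 14 · 0.0020003 · 0.38 = 0.01064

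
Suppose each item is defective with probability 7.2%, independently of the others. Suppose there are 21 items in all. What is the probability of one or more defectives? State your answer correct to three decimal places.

0.792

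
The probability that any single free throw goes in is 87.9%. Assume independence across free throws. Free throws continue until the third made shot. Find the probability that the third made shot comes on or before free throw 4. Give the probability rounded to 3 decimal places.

Finishing within 4 free throws ⇔ at least 3 successes in the first 4. With X ~ Binomial(4, 0.879), P(Y ≤ 4) = 1 − P(X ≤ 2).
  k=0: C(4,0)·0.879^0·0.121^4 = 0.00021
  k=1: C(4,1)·0.879^1·0.121^3 = 0.00623
  k=2: C(4,2)·0.879^2·0.121^2 = 0.06787
1 − 0.07432 = 0.92568

0.926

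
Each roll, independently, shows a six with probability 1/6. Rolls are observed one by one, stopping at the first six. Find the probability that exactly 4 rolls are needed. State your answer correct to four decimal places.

0.0965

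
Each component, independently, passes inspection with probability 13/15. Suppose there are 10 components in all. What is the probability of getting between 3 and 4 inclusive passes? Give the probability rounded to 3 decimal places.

X ~ Binomial(10, 0.866667); P(3 ≤ X ≤ 4) = Σ C(10,k) p^k (1−p)^(10−k) over k:
  k=3: C(10,3)·0.866667^3·0.133333^7 = 0.00006
  k=4: C(10,4)·0.866667^4·0.133333^6 = 0.00067
Total = 0.00072

0.001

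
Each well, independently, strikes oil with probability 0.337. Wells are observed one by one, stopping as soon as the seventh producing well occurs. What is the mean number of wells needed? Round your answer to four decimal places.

20.7715

Y = total wells until the seventh success; negative binomial with r=7, p=0.337.
E[Y] = r / p = 7 / 0.337 = 20.771513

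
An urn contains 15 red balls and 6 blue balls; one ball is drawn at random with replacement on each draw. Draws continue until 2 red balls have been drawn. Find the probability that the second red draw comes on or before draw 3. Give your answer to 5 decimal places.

Finishing within 3 draws ⇔ at least 2 successes in the first 3. With X ~ Binomial(3, 0.714286), P(Y ≤ 3) = 1 − P(X ≤ 1).
  k=0: C(3,0)·0.714286^0·0.285714^3 = 0.0233236
  k=1: C(3,1)·0.714286^1·0.285714^2 = 0.1749271
1 − 0.1982507 = 0.8017493

0.80175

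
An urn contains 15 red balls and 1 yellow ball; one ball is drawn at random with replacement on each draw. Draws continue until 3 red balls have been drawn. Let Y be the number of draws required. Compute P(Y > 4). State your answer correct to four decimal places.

0.0215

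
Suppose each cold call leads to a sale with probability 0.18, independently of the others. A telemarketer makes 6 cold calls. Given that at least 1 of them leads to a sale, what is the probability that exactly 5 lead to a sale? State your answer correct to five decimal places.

X ~ Binomial(6, 0.18). Want P(X=5 | X≥1) = P(X=5) / P(X≥1).
P(X=5) = C(6,5)·0.18^5·0.82^1 = 0.0009297
P(X≥1) = 1 − 0.3040067 = 0.6959933
Ratio = 0.0009297 / 0.6959933 = 0.0013357

0.00134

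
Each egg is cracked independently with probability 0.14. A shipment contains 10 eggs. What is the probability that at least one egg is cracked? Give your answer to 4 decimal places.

P(at least one) = 1 − P(none) = 1 − (1 − 0.14)^10
= 1 − 0.221302 = 0.778698

0.7787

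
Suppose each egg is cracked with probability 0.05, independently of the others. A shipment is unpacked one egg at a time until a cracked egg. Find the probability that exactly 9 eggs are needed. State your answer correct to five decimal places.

0.03317

Geometric (trials to first success), p = 0.05.
P(Y = 9) = (1−p)^8 · p = 0.66342 · 0.05 = 0.0331710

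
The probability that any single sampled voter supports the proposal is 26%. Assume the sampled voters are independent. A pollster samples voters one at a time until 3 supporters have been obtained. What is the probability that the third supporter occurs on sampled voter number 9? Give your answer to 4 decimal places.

0.0808

Y = trial on which the third success occurs; negative binomial, r=3, p=0.26.
P(Y=9) = C(8,2) · p^3 · (1−p)^6
= 28 · 0.017576 · 0.16421 = 0.080811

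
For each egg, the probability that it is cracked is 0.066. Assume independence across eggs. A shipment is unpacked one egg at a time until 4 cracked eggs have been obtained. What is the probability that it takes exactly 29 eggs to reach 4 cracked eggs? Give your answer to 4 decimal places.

0.0113

Y = trial on which the fourth success occurs; negative binomial, r=4, p=0.066.
P(Y=29) = C(28,3) · p^4 · (1−p)^25
= 3276 · 1.8975e-05 · 0.18141 = 0.011277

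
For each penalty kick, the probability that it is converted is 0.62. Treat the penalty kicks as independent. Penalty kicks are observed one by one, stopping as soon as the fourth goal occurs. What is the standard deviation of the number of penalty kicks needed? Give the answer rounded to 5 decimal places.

1.98852

Y = total penalty kicks until the fourth success; negative binomial with r=4, p=0.62.
SD(Y) = √[r(1−p)/p²] = √(3.9542144) = 1.9885206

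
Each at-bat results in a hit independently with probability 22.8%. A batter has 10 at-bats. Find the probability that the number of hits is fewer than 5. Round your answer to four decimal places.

X ~ Binomial(10, 0.228); P(X ≤ 4) = Σ C(10,k) p^k (1−p)^(10−k) over k:
  k=0: C(10,0)·0.228^0·0.772^10 = 0.075192
  k=1: C(10,1)·0.228^1·0.772^9 = 0.222070
  k=2: C(10,2)·0.228^2·0.772^8 = 0.295135
  k=3: C(10,3)·0.228^3·0.772^7 = 0.232438
  k=4: C(10,4)·0.228^4·0.772^6 = 0.120133
Total = 0.944968

0.9450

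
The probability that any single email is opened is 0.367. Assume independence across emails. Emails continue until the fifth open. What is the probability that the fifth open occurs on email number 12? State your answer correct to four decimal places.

0.0895

Y = trial on which the fifth success occurs; negative binomial, r=5, p=0.367.
P(Y=12) = C(11,4) · p^5 · (1−p)^7
= 330 · 0.0066578 · 0.040722 = 0.089469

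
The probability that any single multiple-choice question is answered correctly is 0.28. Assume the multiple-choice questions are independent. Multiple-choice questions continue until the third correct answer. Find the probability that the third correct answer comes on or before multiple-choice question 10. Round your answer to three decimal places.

Finishing within 10 multiple-choice questions ⇔ at least 3 successes in the first 10. With X ~ Binomial(10, 0.28), P(Y ≤ 10) = 1 − P(X ≤ 2).
  k=0: C(10,0)·0.28^0·0.72^10 = 0.03744
  k=1: C(10,1)·0.28^1·0.72^9 = 0.14560
  k=2: C(10,2)·0.28^2·0.72^8 = 0.25479
1 − 0.43783 = 0.56217

0.562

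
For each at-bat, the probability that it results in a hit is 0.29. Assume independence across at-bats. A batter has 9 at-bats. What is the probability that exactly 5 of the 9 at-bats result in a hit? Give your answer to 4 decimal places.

0.0657

X ~ Binomial(n=9, p=0.29).
P(X=5) = C(9,5) · p^5 · (1−p)^4
= 126 · 0.0020511 · 0.25412 = 0.065674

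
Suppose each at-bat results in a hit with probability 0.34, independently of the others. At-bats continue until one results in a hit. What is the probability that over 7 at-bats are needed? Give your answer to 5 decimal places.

0.05455

Y = number of at-bats to the first success; geometric, p = 0.34.
P(Y > 7) = P(first 7 all fail) = (1−p)^7 = 0.0545516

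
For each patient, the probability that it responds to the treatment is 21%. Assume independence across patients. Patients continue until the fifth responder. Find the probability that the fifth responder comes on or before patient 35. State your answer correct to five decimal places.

Finishing within 35 patients ⇔ at least 5 successes in the first 35. With X ~ Binomial(35, 0.21), P(Y ≤ 35) = 1 − P(X ≤ 4).
  k=0: C(35,0)·0.21^0·0.79^35 = 0.0002612
  k=1: C(35,1)·0.21^1·0.79^34 = 0.0024300
  k=2: C(35,2)·0.21^2·0.79^33 = 0.0109812
  k=3: C(35,3)·0.21^3·0.79^32 = 0.0321096
  k=4: C(35,4)·0.21^4·0.79^31 = 0.0682836
1 − 0.1140656 = 0.8859344

0.88593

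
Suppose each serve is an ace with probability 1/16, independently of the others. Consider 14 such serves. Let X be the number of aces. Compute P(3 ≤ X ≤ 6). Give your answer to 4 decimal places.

X ~ Binomial(14, 0.0625); P(3 ≤ X ≤ 6) = Σ C(14,k) p^k (1−p)^(14−k) over k:
  k=3: C(14,3)·0.0625^3·0.9375^11 = 0.043694
  k=4: C(14,4)·0.0625^4·0.9375^10 = 0.008011
  k=5: C(14,5)·0.0625^5·0.9375^9 = 0.001068
  k=6: C(14,6)·0.0625^6·0.9375^8 = 0.000107
Total = 0.052880

0.0529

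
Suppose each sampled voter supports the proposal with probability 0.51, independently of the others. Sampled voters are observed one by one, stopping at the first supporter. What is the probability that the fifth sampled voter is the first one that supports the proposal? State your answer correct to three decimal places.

0.029

Geometric (trials to first success), p = 0.51.
P(Y = 5) = (1−p)^4 · p = 0.057648 · 0.51 = 0.02940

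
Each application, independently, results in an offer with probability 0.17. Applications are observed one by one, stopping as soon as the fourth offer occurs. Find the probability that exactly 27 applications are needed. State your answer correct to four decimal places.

Y = trial on which the fourth success occurs; negative binomial, r=4, p=0.17.
P(Y=27) = C(26,3) · p^4 · (1−p)^23
= 2600 · 0.00083521 · 0.013766 = 0.029893

0.0299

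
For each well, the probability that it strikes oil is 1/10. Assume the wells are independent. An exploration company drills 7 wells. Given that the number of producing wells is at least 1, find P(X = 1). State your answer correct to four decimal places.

0.7131

X ~ Binomial(7, 0.10). Want P(X=1 | X≥1) = P(X=1) / P(X≥1).
P(X=1) = C(7,1)·0.10^1·0.90^6 = 0.372009
P(X≥1) = 1 − 0.478297 = 0.521703
Ratio = 0.372009 / 0.521703 = 0.713066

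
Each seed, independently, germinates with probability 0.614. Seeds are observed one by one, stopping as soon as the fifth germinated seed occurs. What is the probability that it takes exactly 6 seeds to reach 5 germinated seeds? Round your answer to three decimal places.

0.168

Y = trial on which the fifth success occurs; negative binomial, r=5, p=0.614.
P(Y=6) = C(5,4) · p^5 · (1−p)^1
= 5 · 0.087265 · 0.386 = 0.16842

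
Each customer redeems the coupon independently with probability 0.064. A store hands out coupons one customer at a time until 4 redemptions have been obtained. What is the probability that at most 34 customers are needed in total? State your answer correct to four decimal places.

0.1705

Finishing within 34 customers ⇔ at least 4 successes in the first 34. With X ~ Binomial(34, 0.064), P(Y ≤ 34) = 1 − P(X ≤ 3).
  k=0: C(34,0)·0.064^0·0.936^34 = 0.105531
  k=1: C(34,1)·0.064^1·0.936^33 = 0.245336
  k=2: C(34,2)·0.064^2·0.936^32 = 0.276790
  k=3: C(34,3)·0.064^3·0.936^31 = 0.201875
1 − 0.829532 = 0.170468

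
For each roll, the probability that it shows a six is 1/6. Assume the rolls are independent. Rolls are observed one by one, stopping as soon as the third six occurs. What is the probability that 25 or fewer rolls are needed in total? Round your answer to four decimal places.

0.8113

Finishing within 25 rolls ⇔ at least 3 successes in the first 25. With X ~ Binomial(25, 0.166667), P(Y ≤ 25) = 1 − P(X ≤ 2).
  k=0: C(25,0)·0.166667^0·0.833333^25 = 0.010483
  k=1: C(25,1)·0.166667^1·0.833333^24 = 0.052413
  k=2: C(25,2)·0.166667^2·0.833333^23 = 0.125791
1 − 0.188687 = 0.811313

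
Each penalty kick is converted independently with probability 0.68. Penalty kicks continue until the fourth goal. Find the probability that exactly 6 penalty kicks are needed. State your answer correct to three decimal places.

Y = trial on which the fourth success occurs; negative binomial, r=4, p=0.68.
P(Y=6) = C(5,3) · p^4 · (1−p)^2
= 10 · 0.21381 · 0.1024 = 0.21895

0.219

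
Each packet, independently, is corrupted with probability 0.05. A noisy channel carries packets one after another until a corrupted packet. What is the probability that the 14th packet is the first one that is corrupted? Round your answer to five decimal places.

Geometric (trials to first success), p = 0.05.
P(Y = 14) = (1−p)^13 · p = 0.51334 · 0.05 = 0.0256671

0.02567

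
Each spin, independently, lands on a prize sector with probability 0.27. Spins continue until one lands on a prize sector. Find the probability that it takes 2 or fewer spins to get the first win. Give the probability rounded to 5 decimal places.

0.46710

Y = number of spins to the first success; geometric, p = 0.27.
P(Y ≤ 2) = 1 − (1−p)^2 = 1 − 0.5329000 = 0.4671000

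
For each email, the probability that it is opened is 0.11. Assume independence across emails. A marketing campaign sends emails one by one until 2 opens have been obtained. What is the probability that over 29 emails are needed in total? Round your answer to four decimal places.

0.1562

Needing more than 29 emails ⇔ fewer than 2 successes in the first 29. With X ~ Binomial(29, 0.11), P(Y > 29) = P(X ≤ 1).
  k=0: C(29,0)·0.11^0·0.89^29 = 0.034065
  k=1: C(29,1)·0.11^1·0.89^28 = 0.122099
P(X ≤ 1) = 0.156164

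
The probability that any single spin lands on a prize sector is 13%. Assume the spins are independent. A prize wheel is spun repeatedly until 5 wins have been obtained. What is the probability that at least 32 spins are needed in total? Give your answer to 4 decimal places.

0.6229

Needing more than 31 spins ⇔ fewer than 5 successes in the first 31. With X ~ Binomial(31, 0.13), P(Y > 31) = P(X ≤ 4).
  k=0: C(31,0)·0.13^0·0.87^31 = 0.013338
  k=1: C(31,1)·0.13^1·0.87^30 = 0.061785
  k=2: C(31,2)·0.13^2·0.87^29 = 0.138483
  k=3: C(31,3)·0.13^3·0.87^28 = 0.200032
  k=4: C(31,4)·0.13^4·0.87^27 = 0.209229
P(X ≤ 4) = 0.622867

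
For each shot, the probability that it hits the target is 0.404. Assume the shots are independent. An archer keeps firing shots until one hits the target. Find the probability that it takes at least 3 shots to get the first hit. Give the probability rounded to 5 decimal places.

0.35522

Y = number of shots to the first success; geometric, p = 0.404.
P(Y > 2) = P(first 2 all fail) = (1−p)^2 = 0.3552160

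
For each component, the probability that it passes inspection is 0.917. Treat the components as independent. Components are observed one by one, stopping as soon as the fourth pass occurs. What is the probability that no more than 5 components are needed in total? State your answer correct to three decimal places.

Finishing within 5 components ⇔ at least 4 successes in the first 5. With X ~ Binomial(5, 0.917), P(Y ≤ 5) = 1 − P(X ≤ 3).
  k=0: C(5,0)·0.917^0·0.083^5 = 0.00000
  k=1: C(5,1)·0.917^1·0.083^4 = 0.00022
  k=2: C(5,2)·0.917^2·0.083^3 = 0.00481
  k=3: C(5,3)·0.917^3·0.083^2 = 0.05312
1 − 0.05815 = 0.94185

0.942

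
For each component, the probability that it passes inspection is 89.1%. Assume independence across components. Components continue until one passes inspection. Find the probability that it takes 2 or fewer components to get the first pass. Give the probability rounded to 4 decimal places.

0.9881

Y = number of components to the first success; geometric, p = 0.891.
P(Y ≤ 2) = 1 − (1−p)^2 = 1 − 0.011881 = 0.988119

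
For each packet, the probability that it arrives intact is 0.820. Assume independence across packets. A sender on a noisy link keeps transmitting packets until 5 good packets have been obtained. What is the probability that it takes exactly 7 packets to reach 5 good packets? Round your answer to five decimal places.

Y = trial on which the fifth success occurs; negative binomial, r=5, p=0.82.
P(Y=7) = C(6,4) · p^5 · (1−p)^2
= 15 · 0.37074 · 0.0324 = 0.1801796

0.18018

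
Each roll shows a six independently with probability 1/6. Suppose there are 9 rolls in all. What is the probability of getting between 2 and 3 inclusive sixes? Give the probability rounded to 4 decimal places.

0.4093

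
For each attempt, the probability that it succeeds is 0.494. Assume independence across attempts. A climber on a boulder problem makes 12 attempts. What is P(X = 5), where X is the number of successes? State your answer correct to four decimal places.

X ~ Binomial(n=12, p=0.494).
P(X=5) = C(12,5) · p^5 · (1−p)^7
= 792 · 0.029419 · 0.0084929 = 0.197885

0.1979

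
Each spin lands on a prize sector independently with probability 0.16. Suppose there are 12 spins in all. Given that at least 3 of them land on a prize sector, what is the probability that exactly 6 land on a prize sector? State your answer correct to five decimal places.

X ~ Binomial(12, 0.16). Want P(X=6 | X≥3) = P(X=6) / P(X≥3).
P(X=6) = C(12,6)·0.16^6·0.84^6 = 0.0054459
P(X≥3) = 1 − 0.1234103 − 0.2820807 − 0.2955131 = 0.2989959
Ratio = 0.0054459 / 0.2989959 = 0.0182139

0.01821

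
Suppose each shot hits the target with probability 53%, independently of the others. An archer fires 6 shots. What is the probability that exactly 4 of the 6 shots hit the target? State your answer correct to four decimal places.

0.2615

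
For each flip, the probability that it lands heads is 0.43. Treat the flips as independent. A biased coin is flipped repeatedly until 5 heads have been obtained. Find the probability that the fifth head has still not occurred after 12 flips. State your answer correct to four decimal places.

0.3557

Needing more than 12 flips ⇔ fewer than 5 successes in the first 12. With X ~ Binomial(12, 0.43), P(Y > 12) = P(X ≤ 4).
  k=0: C(12,0)·0.43^0·0.57^12 = 0.001176
  k=1: C(12,1)·0.43^1·0.57^11 = 0.010648
  k=2: C(12,2)·0.43^2·0.57^10 = 0.044180
  k=3: C(12,3)·0.43^3·0.57^9 = 0.111097
  k=4: C(12,4)·0.43^4·0.57^8 = 0.188572
P(X ≤ 4) = 0.355674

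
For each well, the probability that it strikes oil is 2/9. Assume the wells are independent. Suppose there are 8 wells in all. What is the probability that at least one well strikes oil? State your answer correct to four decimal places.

0.8661

P(at least one) = 1 − P(none) = 1 − (1 − 0.222222)^8
= 1 − 0.133920 = 0.866080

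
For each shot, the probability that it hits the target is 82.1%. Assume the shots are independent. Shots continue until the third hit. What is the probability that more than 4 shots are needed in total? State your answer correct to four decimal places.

0.1494

Needing more than 4 shots ⇔ fewer than 3 successes in the first 4. With X ~ Binomial(4, 0.821), P(Y > 4) = P(X ≤ 2).
  k=0: C(4,0)·0.821^0·0.179^4 = 0.001027
  k=1: C(4,1)·0.821^1·0.179^3 = 0.018835
  k=2: C(4,2)·0.821^2·0.179^2 = 0.129582
P(X ≤ 2) = 0.149443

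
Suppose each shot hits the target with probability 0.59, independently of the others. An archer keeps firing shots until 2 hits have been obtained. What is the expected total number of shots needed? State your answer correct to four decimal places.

Y = total shots until the second success; negative binomial with r=2, p=0.59.
E[Y] = r / p = 2 / 0.59 = 3.389831

3.3898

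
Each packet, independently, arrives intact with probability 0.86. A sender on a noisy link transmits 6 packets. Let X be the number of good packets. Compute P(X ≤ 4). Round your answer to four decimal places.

0.2003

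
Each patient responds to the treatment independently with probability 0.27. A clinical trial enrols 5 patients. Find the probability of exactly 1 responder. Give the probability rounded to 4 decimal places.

0.3834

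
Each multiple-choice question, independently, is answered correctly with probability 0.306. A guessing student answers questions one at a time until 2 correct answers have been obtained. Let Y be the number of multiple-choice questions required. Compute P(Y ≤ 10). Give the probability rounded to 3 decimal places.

Finishing within 10 multiple-choice questions ⇔ at least 2 successes in the first 10. With X ~ Binomial(10, 0.306), P(Y ≤ 10) = 1 − P(X ≤ 1).
  k=0: C(10,0)·0.306^0·0.694^10 = 0.02592
  k=1: C(10,1)·0.306^1·0.694^9 = 0.11428
1 − 0.14019 = 0.85981

0.860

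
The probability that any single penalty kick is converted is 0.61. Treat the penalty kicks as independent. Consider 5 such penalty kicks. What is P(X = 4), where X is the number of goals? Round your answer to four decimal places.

X ~ Binomial(n=5, p=0.61).
P(X=4) = C(5,4) · p^4 · (1−p)^1
= 5 · 0.13846 · 0.39 = 0.269994

0.2700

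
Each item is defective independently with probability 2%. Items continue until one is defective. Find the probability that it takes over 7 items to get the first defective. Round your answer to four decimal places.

Y = number of items to the first success; geometric, p = 0.02.
P(Y > 7) = P(first 7 all fail) = (1−p)^7 = 0.868126

0.8681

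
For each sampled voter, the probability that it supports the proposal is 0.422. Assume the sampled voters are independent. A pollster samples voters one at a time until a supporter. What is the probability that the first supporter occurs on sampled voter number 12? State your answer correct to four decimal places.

Geometric (trials to first success), p = 0.422.
P(Y = 12) = (1−p)^11 · p = 0.0024055 · 0.422 = 0.001015

0.0010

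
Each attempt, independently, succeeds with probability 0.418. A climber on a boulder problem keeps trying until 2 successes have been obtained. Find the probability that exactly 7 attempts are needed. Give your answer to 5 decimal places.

Y = trial on which the second success occurs; negative binomial, r=2, p=0.418.
P(Y=7) = C(6,1) · p^2 · (1−p)^5
= 6 · 0.17472 · 0.066775 = 0.0700033

0.07000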